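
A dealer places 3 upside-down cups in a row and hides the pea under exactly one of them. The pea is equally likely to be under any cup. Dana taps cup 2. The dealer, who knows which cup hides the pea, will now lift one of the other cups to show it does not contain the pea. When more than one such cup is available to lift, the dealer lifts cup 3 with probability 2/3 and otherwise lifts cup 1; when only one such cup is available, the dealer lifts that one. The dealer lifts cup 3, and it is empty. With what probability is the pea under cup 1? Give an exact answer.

3/5

Apply Bayes' rule, conditioning on where the pea actually is.
If it is under cup 1 (prior 1/3): only cup 3 is available, probability 1; weight (1/3)·1 = 1/3.
If it is under cup 2 (prior 1/3): cup 3 is available, opened with probability 2/3; weight (1/3)·(2/3) = 2/9.
If it is under cup 3 (prior 1/3): the dealer opened cup 3, so this case is ruled out; weight (1/3)·0 = 0.
The weights sum to 5/9.
So P(the pea under cup 1 | the dealer opened cup 3) = (1/3) / (5/9) = 3/5.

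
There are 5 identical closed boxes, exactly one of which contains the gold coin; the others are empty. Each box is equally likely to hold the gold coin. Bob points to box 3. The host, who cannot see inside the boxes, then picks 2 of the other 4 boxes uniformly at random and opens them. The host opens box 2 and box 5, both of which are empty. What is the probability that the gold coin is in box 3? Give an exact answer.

1/3

Apply Bayes' rule, conditioning on where the gold coin actually is.
If it is in any of boxes 1, 3, and 4 (prior 1/5 each): the host picks exactly this set with probability 1/6 regardless, and none is the prize; weight (1/5)·(1/6) = 1/30 each.
If it is in either of boxes 2 and 5 (prior 1/5 each): that box was opened and seen not to hold the prize — ruled out; weight (1/5)·0 = 0 each.
The weights sum to 1/10.
So P(the gold coin in box 3 | the host opened box 2 and box 5) = (1/30) / (1/10) = 1/3.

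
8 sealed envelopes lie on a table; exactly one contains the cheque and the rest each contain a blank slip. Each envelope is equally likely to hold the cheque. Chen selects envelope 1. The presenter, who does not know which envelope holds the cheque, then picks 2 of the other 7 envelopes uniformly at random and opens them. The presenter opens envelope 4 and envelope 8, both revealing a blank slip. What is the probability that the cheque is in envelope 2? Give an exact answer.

1/6

Apply Bayes' rule, conditioning on where the cheque actually is.
If it is in any of envelopes 1, 2, 3, 5, 6, and 7 (prior 1/8 each): the presenter picks exactly this set with probability 1/21 regardless, and none is the prize; weight (1/8)·(1/21) = 1/168 each.
If it is in either of envelopes 4 and 8 (prior 1/8 each): that envelope was opened and seen not to hold the prize — ruled out; weight (1/8)·0 = 0 each.
The weights sum to 1/28.
So P(the cheque in envelope 2 | the presenter opened envelope 4 and envelope 8) = (1/168) / (1/28) = 1/6.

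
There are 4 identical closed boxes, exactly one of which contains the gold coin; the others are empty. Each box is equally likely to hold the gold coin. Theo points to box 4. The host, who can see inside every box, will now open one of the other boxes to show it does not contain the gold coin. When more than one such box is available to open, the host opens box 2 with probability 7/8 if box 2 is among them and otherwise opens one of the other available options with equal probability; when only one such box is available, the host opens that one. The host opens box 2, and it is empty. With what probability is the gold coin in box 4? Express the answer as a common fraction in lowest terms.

1/3

Condition on the true location of the gold coin.
If it is in any of boxes 1, 3, and 4 (prior 1/4 each): box 2 is available, opened with probability 7/8; weight (1/4)·(7/8) = 7/32 each.
If it is in box 2 (prior 1/4): the host opened box 2, so this case is ruled out; weight (1/4)·0 = 0.
The weights sum to 21/32.
So P(the gold coin in box 4 | the host opened box 2) = (7/32) / (21/32) = 1/3.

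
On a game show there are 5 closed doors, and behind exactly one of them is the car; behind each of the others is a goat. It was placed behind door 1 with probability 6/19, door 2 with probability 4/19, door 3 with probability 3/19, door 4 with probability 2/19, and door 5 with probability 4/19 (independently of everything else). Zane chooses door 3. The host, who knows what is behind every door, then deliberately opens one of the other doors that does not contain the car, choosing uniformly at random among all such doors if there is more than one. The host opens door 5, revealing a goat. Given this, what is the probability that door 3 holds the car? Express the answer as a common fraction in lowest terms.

3/19

Apply Bayes' rule, conditioning on where the car actually is.
If it is behind door 1 (prior 6/19): the host has 3 equally likely choices, so probability 1/3; weight (6/19)·(1/3) = 2/19.
If it is behind door 2 (prior 4/19): the host has 3 equally likely choices, so probability 1/3; weight (4/19)·(1/3) = 4/57.
If it is behind door 3 (prior 3/19): the host has 4 equally likely choices, so probability 1/4; weight (3/19)·(1/4) = 3/76.
If it is behind door 4 (prior 2/19): the host has 3 equally likely choices, so probability 1/3; weight (2/19)·(1/3) = 2/57.
If it is behind door 5 (prior 4/19): the host opened door 5, so this case is ruled out; weight (4/19)·0 = 0.
The weights sum to 1/4.
So P(the car behind door 3 | the host opened door 5) = (3/76) / (1/4) = 3/19.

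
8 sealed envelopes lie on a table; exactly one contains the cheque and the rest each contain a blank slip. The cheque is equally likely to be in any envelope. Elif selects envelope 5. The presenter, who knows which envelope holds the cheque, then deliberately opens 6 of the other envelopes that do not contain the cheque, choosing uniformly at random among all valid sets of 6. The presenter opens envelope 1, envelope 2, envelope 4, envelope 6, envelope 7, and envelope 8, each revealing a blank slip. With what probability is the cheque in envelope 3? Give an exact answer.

7/8

Condition on the true location of the cheque.
If it is in any of envelopes 1, 2, 4, 6, 7, and 8 (prior 1/8 each): that envelope was opened and seen not to hold the prize — ruled out; weight (1/8)·0 = 0 each.
If it is in envelope 3 (prior 1/8): the presenter has no choice, probability 1; weight (1/8)·1 = 1/8.
If it is in envelope 5 (prior 1/8): the presenter has 7 equally likely choices, so probability 1/7; weight (1/8)·(1/7) = 1/56.
The weights sum to 1/7.
So P(the cheque in envelope 3 | the presenter opened envelope 1, envelope 2, envelope 4, envelope 6, envelope 7, and envelope 8) = (1/8) / (1/7) = 7/8.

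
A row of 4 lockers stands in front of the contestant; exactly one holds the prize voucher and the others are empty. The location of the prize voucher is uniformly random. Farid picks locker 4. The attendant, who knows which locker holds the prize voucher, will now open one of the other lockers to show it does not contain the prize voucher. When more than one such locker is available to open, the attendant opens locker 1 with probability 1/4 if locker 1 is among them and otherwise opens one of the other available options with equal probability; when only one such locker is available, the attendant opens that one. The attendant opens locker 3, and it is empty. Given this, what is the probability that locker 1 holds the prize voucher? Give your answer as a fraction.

4/13

Apply Bayes' rule, conditioning on where the prize voucher actually is.
If it is in locker 1 (prior 1/4): locker 1 holds the prize so is unavailable; the attendant chooses uniformly among the 2 others, probability 1/2; weight (1/4)·(1/2) = 1/8.
If it is in locker 2 (prior 1/4): locker 1 is available but not opened, probability 3/4; weight (1/4)·(3/4) = 3/16.
If it is in locker 3 (prior 1/4): the attendant opened locker 3, so this case is ruled out; weight (1/4)·0 = 0.
If it is in locker 4 (prior 1/4): locker 1 is available but not opened; locker 3 gets probability (1 − 1/4)/2 = 3/8; weight (1/4)·(3/8) = 3/32.
The weights sum to 13/32.
So P(the prize voucher in locker 1 | the attendant opened locker 3) = (1/8) / (13/32) = 4/13.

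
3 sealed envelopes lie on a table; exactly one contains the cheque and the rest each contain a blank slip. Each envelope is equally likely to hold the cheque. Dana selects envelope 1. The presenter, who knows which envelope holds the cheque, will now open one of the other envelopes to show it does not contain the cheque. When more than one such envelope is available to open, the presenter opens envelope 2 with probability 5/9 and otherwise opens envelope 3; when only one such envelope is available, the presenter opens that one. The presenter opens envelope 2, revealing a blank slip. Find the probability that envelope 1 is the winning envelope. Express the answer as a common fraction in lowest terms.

5/14

Consider each possible location of the cheque in turn.
If it is in envelope 1 (prior 1/3): envelope 2 is available, opened with probability 5/9; weight (1/3)·(5/9) = 5/27.
If it is in envelope 2 (prior 1/3): the presenter opened envelope 2, so this case is ruled out; weight (1/3)·0 = 0.
If it is in envelope 3 (prior 1/3): only envelope 2 is available, probability 1; weight (1/3)·1 = 1/3.
The weights sum to 14/27.
So P(the cheque in envelope 1 | the presenter opened envelope 2) = (5/27) / (14/27) = 5/14.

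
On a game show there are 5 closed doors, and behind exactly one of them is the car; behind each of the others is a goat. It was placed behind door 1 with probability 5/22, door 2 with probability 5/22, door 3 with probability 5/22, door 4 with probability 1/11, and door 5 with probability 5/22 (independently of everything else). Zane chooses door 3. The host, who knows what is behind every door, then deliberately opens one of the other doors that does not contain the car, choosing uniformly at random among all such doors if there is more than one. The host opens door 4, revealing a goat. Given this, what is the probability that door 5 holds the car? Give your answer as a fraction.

Consider each possible location of the car in turn.
If it is behind any of doors 1, 2, and 5 (prior 5/22 each): the host has 3 equally likely choices, so probability 1/3; weight (5/22)·(1/3) = 5/66 each.
If it is behind door 3 (prior 5/22): the host has 4 equally likely choices, so probability 1/4; weight (5/22)·(1/4) = 5/88.
If it is behind door 4 (prior 1/11): the host opened door 4, so this case is ruled out; weight (1/11)·0 = 0.
The weights sum to 25/88.
So P(the car behind door 5 | the host opened door 4) = (5/66) / (25/88) = 4/15.

4/15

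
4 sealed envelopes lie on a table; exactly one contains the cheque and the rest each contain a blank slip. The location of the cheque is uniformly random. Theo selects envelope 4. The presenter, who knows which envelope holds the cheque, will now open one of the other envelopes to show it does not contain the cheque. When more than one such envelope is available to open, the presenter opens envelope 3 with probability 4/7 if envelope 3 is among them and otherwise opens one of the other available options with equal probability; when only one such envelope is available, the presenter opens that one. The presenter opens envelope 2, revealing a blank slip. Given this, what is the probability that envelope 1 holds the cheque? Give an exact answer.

Condition on the true location of the cheque.
If it is in envelope 1 (prior 1/4): envelope 3 is available but not opened, probability 3/7; weight (1/4)·(3/7) = 3/28.
If it is in envelope 2 (prior 1/4): the presenter opened envelope 2, so this case is ruled out; weight (1/4)·0 = 0.
If it is in envelope 3 (prior 1/4): envelope 3 holds the prize so is unavailable; the presenter chooses uniformly among the 2 others, probability 1/2; weight (1/4)·(1/2) = 1/8.
If it is in envelope 4 (prior 1/4): envelope 3 is available but not opened; envelope 2 gets probability (1 − 4/7)/2 = 3/14; weight (1/4)·(3/14) = 3/56.
The weights sum to 2/7.
So P(the cheque in envelope 1 | the presenter opened envelope 2) = (3/28) / (2/7) = 3/8.

3/8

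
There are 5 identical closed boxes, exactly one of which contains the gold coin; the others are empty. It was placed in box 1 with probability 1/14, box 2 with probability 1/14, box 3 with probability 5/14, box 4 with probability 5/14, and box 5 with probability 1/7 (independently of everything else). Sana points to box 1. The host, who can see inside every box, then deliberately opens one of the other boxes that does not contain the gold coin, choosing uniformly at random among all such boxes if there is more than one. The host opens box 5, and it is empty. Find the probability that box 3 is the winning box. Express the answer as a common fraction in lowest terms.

20/47

Apply Bayes' rule, conditioning on where the gold coin actually is.
If it is in box 1 (prior 1/14): the host has 4 equally likely choices, so probability 1/4; weight (1/14)·(1/4) = 1/56.
If it is in box 2 (prior 1/14): the host has 3 equally likely choices, so probability 1/3; weight (1/14)·(1/3) = 1/42.
If it is in either of boxes 3 and 4 (prior 5/14 each): the host has 3 equally likely choices, so probability 1/3; weight (5/14)·(1/3) = 5/42 each.
If it is in box 5 (prior 1/7): the host opened box 5, so this case is ruled out; weight (1/7)·0 = 0.
The weights sum to 47/168.
So P(the gold coin in box 3 | the host opened box 5) = (5/42) / (47/168) = 20/47.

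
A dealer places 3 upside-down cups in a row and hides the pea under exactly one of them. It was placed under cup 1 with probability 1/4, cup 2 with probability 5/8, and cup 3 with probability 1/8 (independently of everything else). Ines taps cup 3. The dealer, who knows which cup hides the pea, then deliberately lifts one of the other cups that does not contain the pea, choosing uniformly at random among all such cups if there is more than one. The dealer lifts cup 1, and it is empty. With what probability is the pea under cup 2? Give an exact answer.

10/11

Consider each possible location of the pea in turn.
If it is under cup 1 (prior 1/4): the dealer opened cup 1, so this case is ruled out; weight (1/4)·0 = 0.
If it is under cup 2 (prior 5/8): the dealer has no choice, probability 1; weight (5/8)·1 = 5/8.
If it is under cup 3 (prior 1/8): the dealer has 2 equally likely choices, so probability 1/2; weight (1/8)·(1/2) = 1/16.
The weights sum to 11/16.
So P(the pea under cup 2 | the dealer opened cup 1) = (5/8) / (11/16) = 10/11.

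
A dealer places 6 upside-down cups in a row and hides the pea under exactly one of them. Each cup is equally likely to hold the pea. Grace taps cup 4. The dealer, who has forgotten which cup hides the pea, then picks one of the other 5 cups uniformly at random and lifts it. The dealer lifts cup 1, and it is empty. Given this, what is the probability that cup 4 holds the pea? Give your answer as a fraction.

1/5

Consider each possible location of the pea in turn.
If it is under cup 1 (prior 1/6): the dealer opened cup 1, so this case is ruled out; weight (1/6)·0 = 0.
If it is under any of cups 2, 3, 4, 5, and 6 (prior 1/6 each): the dealer picks cup 1 with probability 1/5 regardless, and it is not the prize; weight (1/6)·(1/5) = 1/30 each.
The weights sum to 1/6.
So P(the pea under cup 4 | the dealer opened cup 1) = (1/30) / (1/6) = 1/5.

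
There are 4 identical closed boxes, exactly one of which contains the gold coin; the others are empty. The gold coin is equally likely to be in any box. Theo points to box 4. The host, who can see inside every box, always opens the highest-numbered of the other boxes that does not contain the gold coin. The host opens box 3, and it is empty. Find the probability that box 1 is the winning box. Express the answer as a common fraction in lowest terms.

1/3

Condition on the true location of the gold coin.
If it is in any of boxes 1, 2, and 4 (prior 1/4 each): box 3 is the highest-numbered option available, probability 1; weight (1/4)·1 = 1/4 each.
If it is in box 3 (prior 1/4): the host opened box 3, so this case is ruled out; weight (1/4)·0 = 0.
The weights sum to 3/4.
So P(the gold coin in box 1 | the host opened box 3) = (1/4) / (3/4) = 1/3.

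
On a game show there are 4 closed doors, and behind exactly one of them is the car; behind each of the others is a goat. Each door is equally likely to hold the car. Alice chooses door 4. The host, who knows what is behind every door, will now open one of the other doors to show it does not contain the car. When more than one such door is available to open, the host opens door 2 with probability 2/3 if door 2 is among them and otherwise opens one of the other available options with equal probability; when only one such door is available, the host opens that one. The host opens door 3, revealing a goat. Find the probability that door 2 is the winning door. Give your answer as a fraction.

1/2

Consider each possible location of the car in turn.
If it is behind door 1 (prior 1/4): door 2 is available but not opened, probability 1/3; weight (1/4)·(1/3) = 1/12.
If it is behind door 2 (prior 1/4): door 2 holds the prize so is unavailable; the host chooses uniformly among the 2 others, probability 1/2; weight (1/4)·(1/2) = 1/8.
If it is behind door 3 (prior 1/4): the host opened door 3, so this case is ruled out; weight (1/4)·0 = 0.
If it is behind door 4 (prior 1/4): door 2 is available but not opened; door 3 gets probability (1 − 2/3)/2 = 1/6; weight (1/4)·(1/6) = 1/24.
The weights sum to 1/4.
So P(the car behind door 2 | the host opened door 3) = (1/8) / (1/4) = 1/2.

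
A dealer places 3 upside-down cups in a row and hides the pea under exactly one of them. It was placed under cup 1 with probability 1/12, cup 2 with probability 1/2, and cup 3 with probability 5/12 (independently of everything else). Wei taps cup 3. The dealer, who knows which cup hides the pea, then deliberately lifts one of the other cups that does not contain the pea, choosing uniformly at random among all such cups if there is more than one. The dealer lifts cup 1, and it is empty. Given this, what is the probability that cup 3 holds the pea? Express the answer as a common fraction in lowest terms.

5/17

Condition on the true location of the pea.
If it is under cup 1 (prior 1/12): the dealer opened cup 1, so this case is ruled out; weight (1/12)·0 = 0.
If it is under cup 2 (prior 1/2): the dealer has no choice, probability 1; weight (1/2)·1 = 1/2.
If it is under cup 3 (prior 5/12): the dealer has 2 equally likely choices, so probability 1/2; weight (5/12)·(1/2) = 5/24.
The weights sum to 17/24.
So P(the pea under cup 3 | the dealer opened cup 1) = (5/24) / (17/24) = 5/17.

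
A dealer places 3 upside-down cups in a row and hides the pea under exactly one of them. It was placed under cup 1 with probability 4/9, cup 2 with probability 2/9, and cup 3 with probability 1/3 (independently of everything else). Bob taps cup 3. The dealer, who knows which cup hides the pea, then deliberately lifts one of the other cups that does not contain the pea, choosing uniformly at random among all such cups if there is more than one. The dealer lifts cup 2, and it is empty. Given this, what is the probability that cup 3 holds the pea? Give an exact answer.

Consider each possible location of the pea in turn.
If it is under cup 1 (prior 4/9): the dealer has no choice, probability 1; weight (4/9)·1 = 4/9.
If it is under cup 2 (prior 2/9): the dealer opened cup 2, so this case is ruled out; weight (2/9)·0 = 0.
If it is under cup 3 (prior 1/3): the dealer has 2 equally likely choices, so probability 1/2; weight (1/3)·(1/2) = 1/6.
The weights sum to 11/18.
So P(the pea under cup 3 | the dealer opened cup 2) = (1/6) / (11/18) = 3/11.

3/11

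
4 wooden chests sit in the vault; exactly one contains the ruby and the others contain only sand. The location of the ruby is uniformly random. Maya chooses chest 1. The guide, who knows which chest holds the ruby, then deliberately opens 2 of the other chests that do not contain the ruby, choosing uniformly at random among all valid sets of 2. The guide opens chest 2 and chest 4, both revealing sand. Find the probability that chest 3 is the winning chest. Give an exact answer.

Consider each possible location of the ruby in turn.
If it is in chest 1 (prior 1/4): the guide has 3 equally likely choices, so probability 1/3; weight (1/4)·(1/3) = 1/12.
If it is in either of chests 2 and 4 (prior 1/4 each): that chest was opened and seen not to hold the prize — ruled out; weight (1/4)·0 = 0 each.
If it is in chest 3 (prior 1/4): the guide has no choice, probability 1; weight (1/4)·1 = 1/4.
The weights sum to 1/3.
So P(the ruby in chest 3 | the guide opened chest 2 and chest 4) = (1/4) / (1/3) = 3/4.

3/4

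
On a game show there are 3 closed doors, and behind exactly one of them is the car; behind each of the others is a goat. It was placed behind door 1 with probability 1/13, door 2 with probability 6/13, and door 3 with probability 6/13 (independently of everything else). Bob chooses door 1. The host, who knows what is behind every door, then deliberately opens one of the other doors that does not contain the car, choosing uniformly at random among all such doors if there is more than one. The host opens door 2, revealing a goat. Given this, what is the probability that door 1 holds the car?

1/13

Condition on the true location of the car.
If it is behind door 1 (prior 1/13): the host has 2 equally likely choices, so probability 1/2; weight (1/13)·(1/2) = 1/26.
If it is behind door 2 (prior 6/13): the host opened door 2, so this case is ruled out; weight (6/13)·0 = 0.
If it is behind door 3 (prior 6/13): the host has no choice, probability 1; weight (6/13)·1 = 6/13.
The weights sum to 1/2.
So P(the car behind door 1 | the host opened door 2) = (1/26) / (1/2) = 1/13.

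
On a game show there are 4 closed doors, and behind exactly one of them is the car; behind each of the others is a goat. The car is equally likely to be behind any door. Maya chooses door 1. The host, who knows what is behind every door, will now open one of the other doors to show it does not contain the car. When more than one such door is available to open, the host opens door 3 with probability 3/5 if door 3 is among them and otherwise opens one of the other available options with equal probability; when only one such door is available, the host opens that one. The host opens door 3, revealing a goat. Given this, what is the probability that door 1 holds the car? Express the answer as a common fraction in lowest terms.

1/3

Condition on the true location of the car.
If it is behind any of doors 1, 2, and 4 (prior 1/4 each): door 3 is available, opened with probability 3/5; weight (1/4)·(3/5) = 3/20 each.
If it is behind door 3 (prior 1/4): the host opened door 3, so this case is ruled out; weight (1/4)·0 = 0.
The weights sum to 9/20.
So P(the car behind door 1 | the host opened door 3) = (3/20) / (9/20) = 1/3.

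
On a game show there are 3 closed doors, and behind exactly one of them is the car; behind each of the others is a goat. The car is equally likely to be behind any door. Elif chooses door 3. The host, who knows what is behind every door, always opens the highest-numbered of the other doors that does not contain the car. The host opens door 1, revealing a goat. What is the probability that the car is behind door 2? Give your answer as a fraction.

Apply Bayes' rule, conditioning on where the car actually is.
If it is behind door 1 (prior 1/3): the host opened door 1, so this case is ruled out; weight (1/3)·0 = 0.
If it is behind door 2 (prior 1/3): door 1 is the highest-numbered option available, probability 1; weight (1/3)·1 = 1/3.
If it is behind door 3 (prior 1/3): the host would have opened door 2 instead, probability 0; weight (1/3)·0 = 0.
The weights sum to 1/3.
So P(the car behind door 2 | the host opened door 1) = (1/3) / (1/3) = 1.

1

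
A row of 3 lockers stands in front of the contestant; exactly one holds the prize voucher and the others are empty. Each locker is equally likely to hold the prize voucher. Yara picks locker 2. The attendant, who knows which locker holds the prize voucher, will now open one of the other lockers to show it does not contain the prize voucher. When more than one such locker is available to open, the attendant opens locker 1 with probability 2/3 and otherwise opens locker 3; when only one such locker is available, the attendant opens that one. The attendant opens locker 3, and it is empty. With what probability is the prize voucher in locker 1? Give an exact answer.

Condition on the true location of the prize voucher.
If it is in locker 1 (prior 1/3): only locker 3 is available, probability 1; weight (1/3)·1 = 1/3.
If it is in locker 2 (prior 1/3): locker 1 is available but not opened, probability 1/3; weight (1/3)·(1/3) = 1/9.
If it is in locker 3 (prior 1/3): the attendant opened locker 3, so this case is ruled out; weight (1/3)·0 = 0.
The weights sum to 4/9.
So P(the prize voucher in locker 1 | the attendant opened locker 3) = (1/3) / (4/9) = 3/4.

3/4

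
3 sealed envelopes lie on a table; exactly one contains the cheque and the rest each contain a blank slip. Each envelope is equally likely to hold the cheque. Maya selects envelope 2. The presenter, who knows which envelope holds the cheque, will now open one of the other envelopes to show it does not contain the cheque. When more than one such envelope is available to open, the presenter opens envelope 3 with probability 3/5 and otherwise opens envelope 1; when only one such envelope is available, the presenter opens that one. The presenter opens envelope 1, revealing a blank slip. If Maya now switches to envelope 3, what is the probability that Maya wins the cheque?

Consider each possible location of the cheque in turn.
If it is in envelope 1 (prior 1/3): the presenter opened envelope 1, so this case is ruled out; weight (1/3)·0 = 0.
If it is in envelope 2 (prior 1/3): envelope 3 is available but not opened, probability 2/5; weight (1/3)·(2/5) = 2/15.
If it is in envelope 3 (prior 1/3): only envelope 1 is available, probability 1; weight (1/3)·1 = 1/3.
The weights sum to 7/15.
So P(the cheque in envelope 3 | the presenter opened envelope 1) = (1/3) / (7/15) = 5/7.

5/7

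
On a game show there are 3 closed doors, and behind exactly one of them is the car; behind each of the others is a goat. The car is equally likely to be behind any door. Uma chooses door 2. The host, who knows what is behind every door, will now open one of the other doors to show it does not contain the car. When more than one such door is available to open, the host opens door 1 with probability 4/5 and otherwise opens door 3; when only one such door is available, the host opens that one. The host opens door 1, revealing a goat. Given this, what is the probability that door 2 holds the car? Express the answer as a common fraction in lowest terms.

4/9

Condition on the true location of the car.
If it is behind door 1 (prior 1/3): the host opened door 1, so this case is ruled out; weight (1/3)·0 = 0.
If it is behind door 2 (prior 1/3): door 1 is available, opened with probability 4/5; weight (1/3)·(4/5) = 4/15.
If it is behind door 3 (prior 1/3): only door 1 is available, probability 1; weight (1/3)·1 = 1/3.
The weights sum to 3/5.
So P(the car behind door 2 | the host opened door 1) = (4/15) / (3/5) = 4/9.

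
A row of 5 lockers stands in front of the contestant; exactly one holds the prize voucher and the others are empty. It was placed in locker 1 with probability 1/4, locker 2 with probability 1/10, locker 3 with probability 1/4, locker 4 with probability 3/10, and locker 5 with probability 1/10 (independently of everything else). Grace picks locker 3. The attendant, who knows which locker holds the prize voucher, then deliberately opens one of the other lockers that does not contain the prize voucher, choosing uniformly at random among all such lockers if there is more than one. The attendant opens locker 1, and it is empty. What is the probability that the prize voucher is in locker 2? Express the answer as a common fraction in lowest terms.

8/55

Apply Bayes' rule, conditioning on where the prize voucher actually is.
If it is in locker 1 (prior 1/4): the attendant opened locker 1, so this case is ruled out; weight (1/4)·0 = 0.
If it is in either of lockers 2 and 5 (prior 1/10 each): the attendant has 3 equally likely choices, so probability 1/3; weight (1/10)·(1/3) = 1/30 each.
If it is in locker 3 (prior 1/4): the attendant has 4 equally likely choices, so probability 1/4; weight (1/4)·(1/4) = 1/16.
If it is in locker 4 (prior 3/10): the attendant has 3 equally likely choices, so probability 1/3; weight (3/10)·(1/3) = 1/10.
The weights sum to 11/48.
So P(the prize voucher in locker 2 | the attendant opened locker 1) = (1/30) / (11/48) = 8/55.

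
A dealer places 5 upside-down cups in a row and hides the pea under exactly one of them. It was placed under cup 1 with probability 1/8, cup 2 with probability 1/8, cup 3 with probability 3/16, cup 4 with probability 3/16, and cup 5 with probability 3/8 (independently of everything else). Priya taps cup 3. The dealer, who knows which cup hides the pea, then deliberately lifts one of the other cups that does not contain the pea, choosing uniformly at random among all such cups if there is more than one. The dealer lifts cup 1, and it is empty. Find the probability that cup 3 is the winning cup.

9/53

Apply Bayes' rule, conditioning on where the pea actually is.
If it is under cup 1 (prior 1/8): the dealer opened cup 1, so this case is ruled out; weight (1/8)·0 = 0.
If it is under cup 2 (prior 1/8): the dealer has 3 equally likely choices, so probability 1/3; weight (1/8)·(1/3) = 1/24.
If it is under cup 3 (prior 3/16): the dealer has 4 equally likely choices, so probability 1/4; weight (3/16)·(1/4) = 3/64.
If it is under cup 4 (prior 3/16): the dealer has 3 equally likely choices, so probability 1/3; weight (3/16)·(1/3) = 1/16.
If it is under cup 5 (prior 3/8): the dealer has 3 equally likely choices, so probability 1/3; weight (3/8)·(1/3) = 1/8.
The weights sum to 53/192.
So P(the pea under cup 3 | the dealer opened cup 1) = (3/64) / (53/192) = 9/53.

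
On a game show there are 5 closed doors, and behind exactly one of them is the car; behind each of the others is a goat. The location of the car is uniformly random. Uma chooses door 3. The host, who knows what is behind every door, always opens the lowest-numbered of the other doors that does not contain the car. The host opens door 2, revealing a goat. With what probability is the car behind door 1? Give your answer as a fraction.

Condition on the true location of the car.
If it is behind door 1 (prior 1/5): door 2 is the lowest-numbered option available, probability 1; weight (1/5)·1 = 1/5.
If it is behind door 2 (prior 1/5): the host opened door 2, so this case is ruled out; weight (1/5)·0 = 0.
If it is behind any of doors 3, 4, and 5 (prior 1/5 each): the host would have opened door 1 instead, probability 0; weight (1/5)·0 = 0 each.
The weights sum to 1/5.
So P(the car behind door 1 | the host opened door 2) = (1/5) / (1/5) = 1.

1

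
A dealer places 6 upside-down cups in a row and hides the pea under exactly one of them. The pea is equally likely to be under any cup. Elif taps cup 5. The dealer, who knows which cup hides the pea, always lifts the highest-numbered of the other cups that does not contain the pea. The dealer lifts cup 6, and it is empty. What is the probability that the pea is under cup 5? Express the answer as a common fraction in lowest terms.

Apply Bayes' rule, conditioning on where the pea actually is.
If it is under any of cups 1, 2, 3, 4, and 5 (prior 1/6 each): cup 6 is the highest-numbered option available, probability 1; weight (1/6)·1 = 1/6 each.
If it is under cup 6 (prior 1/6): the dealer opened cup 6, so this case is ruled out; weight (1/6)·0 = 0.
The weights sum to 5/6.
So P(the pea under cup 5 | the dealer opened cup 6) = (1/6) / (5/6) = 1/5.

1/5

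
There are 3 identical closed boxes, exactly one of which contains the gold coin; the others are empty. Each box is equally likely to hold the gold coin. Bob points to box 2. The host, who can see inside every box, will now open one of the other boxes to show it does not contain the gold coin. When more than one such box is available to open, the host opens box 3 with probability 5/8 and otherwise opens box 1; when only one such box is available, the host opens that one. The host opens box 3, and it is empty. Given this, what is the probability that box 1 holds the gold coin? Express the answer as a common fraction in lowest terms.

Consider each possible location of the gold coin in turn.
If it is in box 1 (prior 1/3): only box 3 is available, probability 1; weight (1/3)·1 = 1/3.
If it is in box 2 (prior 1/3): box 3 is available, opened with probability 5/8; weight (1/3)·(5/8) = 5/24.
If it is in box 3 (prior 1/3): the host opened box 3, so this case is ruled out; weight (1/3)·0 = 0.
The weights sum to 13/24.
So P(the gold coin in box 1 | the host opened box 3) = (1/3) / (13/24) = 8/13.

8/13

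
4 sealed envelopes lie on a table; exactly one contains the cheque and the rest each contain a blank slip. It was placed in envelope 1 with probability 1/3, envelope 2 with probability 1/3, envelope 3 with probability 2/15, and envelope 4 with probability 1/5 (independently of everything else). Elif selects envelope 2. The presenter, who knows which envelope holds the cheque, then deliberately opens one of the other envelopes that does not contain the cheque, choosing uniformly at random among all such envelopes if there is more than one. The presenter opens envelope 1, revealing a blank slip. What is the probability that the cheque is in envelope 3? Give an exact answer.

6/25

Condition on the true location of the cheque.
If it is in envelope 1 (prior 1/3): the presenter opened envelope 1, so this case is ruled out; weight (1/3)·0 = 0.
If it is in envelope 2 (prior 1/3): the presenter has 3 equally likely choices, so probability 1/3; weight (1/3)·(1/3) = 1/9.
If it is in envelope 3 (prior 2/15): the presenter has 2 equally likely choices, so probability 1/2; weight (2/15)·(1/2) = 1/15.
If it is in envelope 4 (prior 1/5): the presenter has 2 equally likely choices, so probability 1/2; weight (1/5)·(1/2) = 1/10.
The weights sum to 5/18.
So P(the cheque in envelope 3 | the presenter opened envelope 1) = (1/15) / (5/18) = 6/25.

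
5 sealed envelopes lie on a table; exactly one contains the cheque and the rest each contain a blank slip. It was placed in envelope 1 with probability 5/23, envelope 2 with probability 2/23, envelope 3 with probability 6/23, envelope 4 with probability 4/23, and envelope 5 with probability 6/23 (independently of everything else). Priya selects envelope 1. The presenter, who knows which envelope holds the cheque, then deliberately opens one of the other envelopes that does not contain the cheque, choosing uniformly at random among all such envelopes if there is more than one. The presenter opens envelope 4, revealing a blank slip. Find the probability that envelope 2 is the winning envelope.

Apply Bayes' rule, conditioning on where the cheque actually is.
If it is in envelope 1 (prior 5/23): the presenter has 4 equally likely choices, so probability 1/4; weight (5/23)·(1/4) = 5/92.
If it is in envelope 2 (prior 2/23): the presenter has 3 equally likely choices, so probability 1/3; weight (2/23)·(1/3) = 2/69.
If it is in either of envelopes 3 and 5 (prior 6/23 each): the presenter has 3 equally likely choices, so probability 1/3; weight (6/23)·(1/3) = 2/23 each.
If it is in envelope 4 (prior 4/23): the presenter opened envelope 4, so this case is ruled out; weight (4/23)·0 = 0.
The weights sum to 71/276.
So P(the cheque in envelope 2 | the presenter opened envelope 4) = (2/69) / (71/276) = 8/71.

8/71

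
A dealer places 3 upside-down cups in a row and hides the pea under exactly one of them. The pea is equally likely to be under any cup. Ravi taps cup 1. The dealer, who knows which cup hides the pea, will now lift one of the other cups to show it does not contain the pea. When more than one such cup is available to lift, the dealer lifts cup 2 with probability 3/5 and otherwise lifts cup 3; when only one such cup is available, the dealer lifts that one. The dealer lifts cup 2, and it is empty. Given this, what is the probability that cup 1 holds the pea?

3/8

Condition on the true location of the pea.
If it is under cup 1 (prior 1/3): cup 2 is available, opened with probability 3/5; weight (1/3)·(3/5) = 1/5.
If it is under cup 2 (prior 1/3): the dealer opened cup 2, so this case is ruled out; weight (1/3)·0 = 0.
If it is under cup 3 (prior 1/3): only cup 2 is available, probability 1; weight (1/3)·1 = 1/3.
The weights sum to 8/15.
So P(the pea under cup 1 | the dealer opened cup 2) = (1/5) / (8/15) = 3/8.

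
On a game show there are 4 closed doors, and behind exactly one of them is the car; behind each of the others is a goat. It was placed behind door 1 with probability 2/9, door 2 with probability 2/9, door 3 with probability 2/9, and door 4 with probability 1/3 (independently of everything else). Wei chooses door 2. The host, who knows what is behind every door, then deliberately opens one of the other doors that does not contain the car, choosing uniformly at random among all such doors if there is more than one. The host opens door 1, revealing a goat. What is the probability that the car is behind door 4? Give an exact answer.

Apply Bayes' rule, conditioning on where the car actually is.
If it is behind door 1 (prior 2/9): the host opened door 1, so this case is ruled out; weight (2/9)·0 = 0.
If it is behind door 2 (prior 2/9): the host has 3 equally likely choices, so probability 1/3; weight (2/9)·(1/3) = 2/27.
If it is behind door 3 (prior 2/9): the host has 2 equally likely choices, so probability 1/2; weight (2/9)·(1/2) = 1/9.
If it is behind door 4 (prior 1/3): the host has 2 equally likely choices, so probability 1/2; weight (1/3)·(1/2) = 1/6.
The weights sum to 19/54.
So P(the car behind door 4 | the host opened door 1) = (1/6) / (19/54) = 9/19.

9/19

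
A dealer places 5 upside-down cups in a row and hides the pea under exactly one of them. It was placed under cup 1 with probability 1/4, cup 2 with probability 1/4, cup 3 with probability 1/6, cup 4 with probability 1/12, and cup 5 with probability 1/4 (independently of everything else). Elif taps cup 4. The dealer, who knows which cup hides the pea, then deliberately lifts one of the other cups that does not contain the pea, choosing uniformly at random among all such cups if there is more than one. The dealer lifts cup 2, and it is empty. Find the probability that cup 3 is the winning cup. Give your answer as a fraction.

8/35

Consider each possible location of the pea in turn.
If it is under either of cups 1 and 5 (prior 1/4 each): the dealer has 3 equally likely choices, so probability 1/3; weight (1/4)·(1/3) = 1/12 each.
If it is under cup 2 (prior 1/4): the dealer opened cup 2, so this case is ruled out; weight (1/4)·0 = 0.
If it is under cup 3 (prior 1/6): the dealer has 3 equally likely choices, so probability 1/3; weight (1/6)·(1/3) = 1/18.
If it is under cup 4 (prior 1/12): the dealer has 4 equally likely choices, so probability 1/4; weight (1/12)·(1/4) = 1/48.
The weights sum to 35/144.
So P(the pea under cup 3 | the dealer opened cup 2) = (1/18) / (35/144) = 8/35.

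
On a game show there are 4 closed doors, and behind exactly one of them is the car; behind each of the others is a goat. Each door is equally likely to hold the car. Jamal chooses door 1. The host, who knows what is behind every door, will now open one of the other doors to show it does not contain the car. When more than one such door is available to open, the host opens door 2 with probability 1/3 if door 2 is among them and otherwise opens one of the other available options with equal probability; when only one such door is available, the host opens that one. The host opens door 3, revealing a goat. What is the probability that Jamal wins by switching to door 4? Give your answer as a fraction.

4/9

Consider each possible location of the car in turn.
If it is behind door 1 (prior 1/4): door 2 is available but not opened; door 3 gets probability (1 − 1/3)/2 = 1/3; weight (1/4)·(1/3) = 1/12.
If it is behind door 2 (prior 1/4): door 2 holds the prize so is unavailable; the host chooses uniformly among the 2 others, probability 1/2; weight (1/4)·(1/2) = 1/8.
If it is behind door 3 (prior 1/4): the host opened door 3, so this case is ruled out; weight (1/4)·0 = 0.
If it is behind door 4 (prior 1/4): door 2 is available but not opened, probability 2/3; weight (1/4)·(2/3) = 1/6.
The weights sum to 3/8.
So P(the car behind door 4 | the host opened door 3) = (1/6) / (3/8) = 4/9.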